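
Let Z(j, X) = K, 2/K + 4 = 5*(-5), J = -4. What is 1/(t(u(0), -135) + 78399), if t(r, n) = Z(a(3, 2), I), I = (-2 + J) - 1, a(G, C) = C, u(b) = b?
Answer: 29/2273569 ≈ 1.2755e-5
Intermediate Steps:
I = -7 (I = (-2 - 4) - 1 = -6 - 1 = -7)
K = -2/29 (K = 2/(-4 + 5*(-5)) = 2/(-4 - 25) = 2/(-29) = 2*(-1/29) = -2/29 ≈ -0.068966)
Z(j, X) = -2/29
t(r, n) = -2/29
1/(t(u(0), -135) + 78399) = 1/(-2/29 + 78399) = 1/(2273569/29) = 29/2273569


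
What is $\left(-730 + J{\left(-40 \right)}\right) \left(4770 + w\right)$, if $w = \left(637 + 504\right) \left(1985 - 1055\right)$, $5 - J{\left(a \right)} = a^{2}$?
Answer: $-2478217500$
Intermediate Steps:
$J{\left(a \right)} = 5 - a^{2}$
$w = 1061130$ ($w = 1141 \cdot 930 = 1061130$)
$\left(-730 + J{\left(-40 \right)}\right) \left(4770 + w\right) = \left(-730 + \left(5 - \left(-40\right)^{2}\right)\right) \left(4770 + 1061130\right) = \left(-730 + \left(5 - 1600\right)\right) 1065900 = \left(-730 - 1595\right) 1065900 = \left(-2325\right) 1065900 = -2478217500$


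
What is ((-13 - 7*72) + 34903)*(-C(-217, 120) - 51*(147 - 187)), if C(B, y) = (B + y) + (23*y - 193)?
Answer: -14785980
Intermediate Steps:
C(B, y) = -193 + B + 24*y (C(B, y) = (B + y) + (-193 + 23*y) = -193 + B + 24*y)
((-13 - 7*72) + 34903)*(-C(-217, 120) - 51*(147 - 187)) = ((-13 - 7*72) + 34903)*(-(-193 - 217 + 24*120) - 51*(147 - 187)) = ((-13 - 504) + 34903)*(-(-193 - 217 + 2880) - 51*(-40)) = (-517 + 34903)*(-1*2470 + 2040) = 34386*(-2470 + 2040) = 34386*(-430) = -14785980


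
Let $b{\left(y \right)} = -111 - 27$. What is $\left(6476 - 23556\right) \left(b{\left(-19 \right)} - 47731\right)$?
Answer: $817602520$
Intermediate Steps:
$b{\left(y \right)} = -138$
$\left(6476 - 23556\right) \left(b{\left(-19 \right)} - 47731\right) = \left(6476 - 23556\right) \left(-138 - 47731\right) = \left(-17080\right) \left(-47869\right) = 817602520$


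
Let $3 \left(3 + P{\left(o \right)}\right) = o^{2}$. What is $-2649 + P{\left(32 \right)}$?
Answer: $- \frac{6932}{3} \approx -2310.7$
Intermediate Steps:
$P{\left(o \right)} = -3 + \frac{o^{2}}{3}$
$-2649 + P{\left(32 \right)} = -2649 - \left(3 - \frac{32^{2}}{3}\right) = -2649 + \left(-3 + \frac{1}{3} \cdot 1024\right) = -2649 + \left(-3 + \frac{1024}{3}\right) = -2649 + \frac{1015}{3} = - \frac{6932}{3}$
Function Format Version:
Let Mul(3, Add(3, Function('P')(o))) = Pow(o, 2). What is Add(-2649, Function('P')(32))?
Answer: Rational(-6932, 3) ≈ -2310.7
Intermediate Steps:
Function('P')(o) = Add(-3, Mul(Rational(1, 3), Pow(o, 2)))
Add(-2649, Function('P')(32)) = Add(-2649, Add(-3, Mul(Rational(1, 3), Pow(32, 2)))) = Add(-2649, Add(-3, Mul(Rational(1, 3), 1024))) = Add(-2649, Add(-3, Rational(1024, 3))) = Add(-2649, Rational(1015, 3)) = Rational(-6932, 3)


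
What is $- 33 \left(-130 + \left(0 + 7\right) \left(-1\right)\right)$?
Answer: $4521$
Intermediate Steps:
$- 33 \left(-130 + \left(0 + 7\right) \left(-1\right)\right) = - 33 \left(-130 + 7 \left(-1\right)\right) = - 33 \left(-130 - 7\right) = \left(-33\right) \left(-137\right) = 4521$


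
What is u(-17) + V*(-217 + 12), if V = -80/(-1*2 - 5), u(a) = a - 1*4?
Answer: -16547/7 ≈ -2363.9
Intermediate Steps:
u(a) = -4 + a (u(a) = a - 4 = -4 + a)
V = 80/7 (V = -80/(-2 - 5) = -80/(-7) = -80*(-⅐) = 80/7 ≈ 11.429)
u(-17) + V*(-217 + 12) = (-4 - 17) + 80*(-217 + 12)/7 = -21 + (80/7)*(-205) = -21 - 16400/7 = -16547/7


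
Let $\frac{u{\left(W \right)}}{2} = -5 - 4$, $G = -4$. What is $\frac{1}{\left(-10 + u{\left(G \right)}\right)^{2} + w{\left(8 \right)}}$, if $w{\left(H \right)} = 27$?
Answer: $\frac{1}{811} \approx 0.001233$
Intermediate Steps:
$u{\left(W \right)} = -18$ ($u{\left(W \right)} = 2 \left(-5 - 4\right) = 2 \left(-9\right) = -18$)
$\frac{1}{\left(-10 + u{\left(G \right)}\right)^{2} + w{\left(8 \right)}} = \frac{1}{\left(-10 - 18\right)^{2} + 27} = \frac{1}{\left(-28\right)^{2} + 27} = \frac{1}{784 + 27} = \frac{1}{811}$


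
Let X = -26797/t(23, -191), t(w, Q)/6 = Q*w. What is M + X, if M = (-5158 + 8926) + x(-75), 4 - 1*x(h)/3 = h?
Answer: 105590587/26358 ≈ 4006.0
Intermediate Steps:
x(h) = 12 - 3*h
t(w, Q) = 6*Q*w (t(w, Q) = 6*(Q*w) = 6*Q*w)
M = 4005 (M = (-5158 + 8926) + (12 - 3*(-75)) = 3768 + (12 + 225) = 3768 + 237 = 4005)
X = 26797/26358 (X = -26797/(6*(-191)*23) = -26797/(-26358) = -26797*(-1/26358) = 26797/26358 ≈ 1.0167)
M + X = 4005 + 26797/26358 = 105590587/26358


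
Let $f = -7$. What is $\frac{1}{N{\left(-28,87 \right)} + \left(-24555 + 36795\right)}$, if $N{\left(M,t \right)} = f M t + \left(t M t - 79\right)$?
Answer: $- \frac{1}{182719} \approx -5.4729 \cdot 10^{-6}$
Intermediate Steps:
$N{\left(M,t \right)} = -79 + M t^{2} - 7 M t$ ($N{\left(M,t \right)} = - 7 M t + \left(t M t - 79\right) = - 7 M t + \left(M t t - 79\right) = - 7 M t + \left(M t^{2} - 79\right) = - 7 M t + \left(-79 + M t^{2}\right) = -79 + M t^{2} - 7 M t$)
$\frac{1}{N{\left(-28,87 \right)} + \left(-24555 + 36795\right)} = \frac{1}{\left(-79 - 28 \cdot 87^{2} - \left(-196\right) 87\right) + \left(-24555 + 36795\right)} = \frac{1}{\left(-79 - 211932 + 17052\right) + 12240} = \frac{1}{-194959 + 12240} = \frac{1}{-182719} = - \frac{1}{182719}$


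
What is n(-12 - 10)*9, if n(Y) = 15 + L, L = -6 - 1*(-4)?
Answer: 117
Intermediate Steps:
L = -2 (L = -6 + 4 = -2)
n(Y) = 13 (n(Y) = 15 - 2 = 13)
n(-12 - 10)*9 = 13*9 = 117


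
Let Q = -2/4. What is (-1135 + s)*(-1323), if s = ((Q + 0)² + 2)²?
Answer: 23918517/16 ≈ 1.4949e+6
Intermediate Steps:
Q = -½ (Q = -2*¼ = -½ ≈ -0.50000)
s = 81/16 (s = ((-½ + 0)² + 2)² = ((-½)² + 2)² = (¼ + 2)² = (9/4)² = 81/16 ≈ 5.0625)
(-1135 + s)*(-1323) = (-1135 + 81/16)*(-1323) = -18079/16*(-1323) = 23918517/16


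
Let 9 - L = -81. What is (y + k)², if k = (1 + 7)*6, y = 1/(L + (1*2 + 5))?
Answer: 21687649/9409 ≈ 2305.0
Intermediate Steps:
L = 90 (L = 9 - 1*(-81) = 9 + 81 = 90)
y = 1/97 (y = 1/(90 + (1*2 + 5)) = 1/(90 + (2 + 5)) = 1/(90 + 7) = 1/97 ≈ 0.010309)
k = 48 (k = 8*6 = 48)
(y + k)² = (1/97 + 48)² = (4657/97)² = 21687649/9409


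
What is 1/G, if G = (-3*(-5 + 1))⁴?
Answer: 1/20736 ≈ 4.8225e-5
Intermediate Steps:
G = 20736 (G = (-3*(-4))⁴ = 12⁴ = 20736)
1/G = 1/20736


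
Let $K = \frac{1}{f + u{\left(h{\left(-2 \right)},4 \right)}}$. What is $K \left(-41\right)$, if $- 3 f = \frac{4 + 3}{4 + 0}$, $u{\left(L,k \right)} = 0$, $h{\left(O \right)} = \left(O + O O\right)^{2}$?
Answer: $\frac{492}{7} \approx 70.286$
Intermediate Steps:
$h{\left(O \right)} = \left(O + O^{2}\right)^{2}$
$f = - \frac{7}{12}$ ($f = - \frac{\left(4 + 3\right) \frac{1}{4 + 0}}{3} = - \frac{7 \cdot \frac{1}{4}}{3} = \left(- \frac{1}{3}\right) \frac{7}{4} = - \frac{7}{12} \approx -0.58333$)
$K = - \frac{12}{7}$ ($K = \frac{1}{- \frac{7}{12} + 0} = \frac{1}{- \frac{7}{12}} = - \frac{12}{7} \approx -1.7143$)
$K \left(-41\right) = \left(- \frac{12}{7}\right) \left(-41\right) = \frac{492}{7}$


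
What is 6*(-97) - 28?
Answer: -610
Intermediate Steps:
6*(-97) - 28 = -582 - 28 = -610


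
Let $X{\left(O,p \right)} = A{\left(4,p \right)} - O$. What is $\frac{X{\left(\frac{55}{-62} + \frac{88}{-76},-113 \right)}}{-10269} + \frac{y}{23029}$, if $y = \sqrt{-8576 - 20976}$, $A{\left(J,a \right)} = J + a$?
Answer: $\frac{17999}{1728126} + \frac{4 i \sqrt{1847}}{23029} \approx 0.010415 + 0.0074648 i$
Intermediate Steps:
$y = 4 i \sqrt{1847}$ ($y = \sqrt{-29552} = 4 i \sqrt{1847} \approx 171.91 i$)
$X{\left(O,p \right)} = 4 + p - O$ ($X{\left(O,p \right)} = \left(4 + p\right) - O = 4 + p - O$)
$\frac{X{\left(\frac{55}{-62} + \frac{88}{-76},-113 \right)}}{-10269} + \frac{y}{23029} = \frac{4 - 113 - \left(\frac{55}{-62} + \frac{88}{-76}\right)}{-10269} + \frac{4 i \sqrt{1847}}{23029} = \left(4 - 113 - \left(55 \left(- \frac{1}{62}\right) + 88 \left(- \frac{1}{76}\right)\right)\right) \left(- \frac{1}{10269}\right) + 4 i \sqrt{1847} \cdot \frac{1}{23029} = \left(4 - 113 - \left(- \frac{55}{62} - \frac{22}{19}\right)\right) \left(- \frac{1}{10269}\right) + \frac{4 i \sqrt{1847}}{23029} = \left(4 - 113 - - \frac{2409}{1178}\right) \left(- \frac{1}{10269}\right) + \frac{4 i \sqrt{1847}}{23029} = \left(4 - 113 + \frac{2409}{1178}\right) \left(- \frac{1}{10269}\right) + \frac{4 i \sqrt{1847}}{23029} = \left(- \frac{125993}{1178}\right) \left(- \frac{1}{10269}\right) + \frac{4 i \sqrt{1847}}{23029} = \frac{17999}{1728126} + \frac{4 i \sqrt{1847}}{23029}$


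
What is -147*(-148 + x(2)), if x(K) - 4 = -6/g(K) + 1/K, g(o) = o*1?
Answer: 43071/2 ≈ 21536.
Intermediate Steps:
g(o) = o
x(K) = 4 - 5/K (x(K) = 4 + (-6/K + 1/K) = 4 - 5/K)
-147*(-148 + x(2)) = -147*(-148 + (4 - 5/2)) = -147*(-148 + 3/2) = -147*(-293/2) = 43071/2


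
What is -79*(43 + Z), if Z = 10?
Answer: -4187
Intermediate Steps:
-79*(43 + Z) = -79*(43 + 10) = -79*53 = -4187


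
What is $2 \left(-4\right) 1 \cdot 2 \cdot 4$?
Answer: $-64$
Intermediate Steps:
$2 \left(-4\right) 1 \cdot 2 \cdot 4 = - 8 \cdot 1 \cdot 8 = \left(-8\right) 8 = -64$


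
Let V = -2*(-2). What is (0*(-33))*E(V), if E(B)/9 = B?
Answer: 0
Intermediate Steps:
V = 4
E(B) = 9*B
(0*(-33))*E(V) = (0*(-33))*(9*4) = 0*36 = 0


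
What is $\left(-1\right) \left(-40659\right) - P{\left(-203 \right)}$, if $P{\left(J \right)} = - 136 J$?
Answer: $13051$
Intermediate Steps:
$\left(-1\right) \left(-40659\right) - P{\left(-203 \right)} = \left(-1\right) \left(-40659\right) - \left(-136\right) \left(-203\right) = 40659 - 27608 = 13051$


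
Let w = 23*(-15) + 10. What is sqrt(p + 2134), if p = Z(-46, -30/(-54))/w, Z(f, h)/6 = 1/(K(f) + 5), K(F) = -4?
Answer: 2*sqrt(59871535)/335 ≈ 46.195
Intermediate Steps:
Z(f, h) = 6 (Z(f, h) = 6/(-4 + 5) = 6/1 = 6*1 = 6)
w = -335 (w = -345 + 10 = -335)
p = -6/335 (p = 6/(-335) = 6*(-1/335) = -6/335 ≈ -0.017910)
sqrt(p + 2134) = sqrt(-6/335 + 2134) = sqrt(714884/335) = 2*sqrt(59871535)/335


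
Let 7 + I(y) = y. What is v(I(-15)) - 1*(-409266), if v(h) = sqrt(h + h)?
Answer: 409266 + 2*I*sqrt(11) ≈ 4.0927e+5 + 6.6332*I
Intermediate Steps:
I(y) = -7 + y
v(h) = sqrt(2)*sqrt(h) (v(h) = sqrt(2*h) = sqrt(2)*sqrt(h))
v(I(-15)) - 1*(-409266) = sqrt(2)*sqrt(-7 - 15) - 1*(-409266) = sqrt(2)*sqrt(-22) + 409266 = sqrt(2)*(I*sqrt(22)) + 409266 = 2*I*sqrt(11) + 409266 = 409266 + 2*I*sqrt(11)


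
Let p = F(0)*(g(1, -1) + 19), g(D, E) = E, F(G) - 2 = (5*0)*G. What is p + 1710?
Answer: 1746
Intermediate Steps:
F(G) = 2 (F(G) = 2 + (5*0)*G = 2 + 0*G = 2 + 0 = 2)
p = 36 (p = 2*(-1 + 19) = 2*18 = 36)
p + 1710 = 36 + 1710 = 1746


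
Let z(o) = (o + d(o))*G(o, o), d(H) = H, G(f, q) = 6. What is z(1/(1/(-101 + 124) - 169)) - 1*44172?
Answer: -85826334/1943 ≈ -44172.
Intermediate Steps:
z(o) = 12*o (z(o) = (o + o)*6 = (2*o)*6 = 12*o)
z(1/(1/(-101 + 124) - 169)) - 1*44172 = 12/(1/(-101 + 124) - 169) - 1*44172 = 12/(1/23 - 169) - 44172 = 12/(-3886/23) - 44172 = 12*(-23/3886) - 44172 = -138/1943 - 44172 = -85826334/1943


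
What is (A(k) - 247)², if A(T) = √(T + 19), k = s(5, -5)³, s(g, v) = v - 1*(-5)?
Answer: (247 - √19)² ≈ 58875.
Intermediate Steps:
s(g, v) = 5 + v (s(g, v) = v + 5 = 5 + v)
k = 0 (k = (5 - 5)³ = 0³ = 0)
A(T) = √(19 + T)
(A(k) - 247)² = (√(19 + 0) - 247)² = (√19 - 247)² = (-247 + √19)²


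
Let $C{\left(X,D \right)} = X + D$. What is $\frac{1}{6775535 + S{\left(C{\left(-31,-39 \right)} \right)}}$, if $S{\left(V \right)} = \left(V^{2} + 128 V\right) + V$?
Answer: $\frac{1}{6771405} \approx 1.4768 \cdot 10^{-7}$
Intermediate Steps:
$C{\left(X,D \right)} = D + X$
$S{\left(V \right)} = V^{2} + 129 V$
$\frac{1}{6775535 + S{\left(C{\left(-31,-39 \right)} \right)}} = \frac{1}{6775535 + \left(-39 - 31\right) \left(129 - 70\right)} = \frac{1}{6775535 - 70 \left(129 - 70\right)} = \frac{1}{6775535 - 4130} = \frac{1}{6771405}$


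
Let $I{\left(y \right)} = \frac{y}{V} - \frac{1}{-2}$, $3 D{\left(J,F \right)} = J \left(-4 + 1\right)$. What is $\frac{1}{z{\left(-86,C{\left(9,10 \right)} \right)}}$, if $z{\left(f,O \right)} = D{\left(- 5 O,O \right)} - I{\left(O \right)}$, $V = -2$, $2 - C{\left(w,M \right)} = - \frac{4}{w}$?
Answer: $\frac{18}{233} \approx 0.077253$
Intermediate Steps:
$D{\left(J,F \right)} = - J$ ($D{\left(J,F \right)} = \frac{J \left(-4 + 1\right)}{3} = \frac{J \left(-3\right)}{3} = \frac{\left(-3\right) J}{3} = - J$)
$C{\left(w,M \right)} = 2 + \frac{4}{w}$ ($C{\left(w,M \right)} = 2 - - \frac{4}{w} = 2 + \frac{4}{w}$)
$I{\left(y \right)} = \frac{1}{2} - \frac{y}{2}$ ($I{\left(y \right)} = \frac{y}{-2} - \frac{1}{-2} = y \left(- \frac{1}{2}\right) - - \frac{1}{2} = - \frac{y}{2} + \frac{1}{2} = \frac{1}{2} - \frac{y}{2}$)
$z{\left(f,O \right)} = - \frac{1}{2} + \frac{11 O}{2}$ ($z{\left(f,O \right)} = - \left(-5\right) O - \left(\frac{1}{2} - \frac{O}{2}\right) = 5 O + \left(- \frac{1}{2} + \frac{O}{2}\right) = - \frac{1}{2} + \frac{11 O}{2}$)
$\frac{1}{z{\left(-86,C{\left(9,10 \right)} \right)}} = \frac{1}{- \frac{1}{2} + \frac{11 \left(2 + \frac{4}{9}\right)}{2}} = \frac{1}{- \frac{1}{2} + \frac{11}{2} \cdot \frac{22}{9}} = \frac{1}{- \frac{1}{2} + \frac{121}{9}} = \frac{1}{\frac{233}{18}} = \frac{18}{233}$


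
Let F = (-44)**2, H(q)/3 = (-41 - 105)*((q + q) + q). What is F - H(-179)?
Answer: -233270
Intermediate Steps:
H(q) = -1314*q (H(q) = 3*((-41 - 105)*((q + q) + q)) = 3*(-146*(2*q + q)) = 3*(-438*q) = -1314*q)
F = 1936
F - H(-179) = 1936 - (-1314)*(-179) = 1936 - 1*235206 = 1936 - 235206 = -233270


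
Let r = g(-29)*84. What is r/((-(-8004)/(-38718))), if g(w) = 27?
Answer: -7317702/667 ≈ -10971.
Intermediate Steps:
r = 2268 (r = 27*84 = 2268)
r/((-(-8004)/(-38718))) = 2268/((-(-8004)/(-38718))) = 2268/((-(-8004)*(-1)/38718)) = 2268/((-1*1334/6453)) = 2268/(-1334/6453) = 2268*(-6453/1334) = -7317702/667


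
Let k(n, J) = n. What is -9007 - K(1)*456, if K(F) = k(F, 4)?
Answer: -9463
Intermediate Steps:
K(F) = F
-9007 - K(1)*456 = -9007 - 456 = -9463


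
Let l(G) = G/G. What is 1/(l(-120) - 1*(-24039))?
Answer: 1/24040 ≈ 4.1597e-5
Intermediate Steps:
l(G) = 1
1/(l(-120) - 1*(-24039)) = 1/(1 - 1*(-24039)) = 1/(1 + 24039) = 1/24040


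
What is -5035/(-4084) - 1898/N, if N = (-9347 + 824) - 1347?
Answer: 28723441/20154540 ≈ 1.4252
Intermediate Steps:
N = -9870 (N = -8523 - 1347 = -9870)
-5035/(-4084) - 1898/N = -5035/(-4084) - 1898/(-9870) = -5035*(-1/4084) - 1898*(-1/9870) = 5035/4084 + 949/4935 = 28723441/20154540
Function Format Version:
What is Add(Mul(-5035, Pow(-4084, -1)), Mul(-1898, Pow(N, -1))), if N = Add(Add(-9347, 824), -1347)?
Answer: Rational(28723441, 20154540) ≈ 1.4252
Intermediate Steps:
N = -9870 (N = Add(-8523, -1347) = -9870)
Add(Mul(-5035, Pow(-4084, -1)), Mul(-1898, Pow(N, -1))) = Add(Mul(-5035, Pow(-4084, -1)), Mul(-1898, Pow(-9870, -1))) = Add(Mul(-5035, Rational(-1, 4084)), Mul(-1898, Rational(-1, 9870))) = Add(Rational(5035, 4084), Rational(949, 4935)) = Rational(28723441, 20154540)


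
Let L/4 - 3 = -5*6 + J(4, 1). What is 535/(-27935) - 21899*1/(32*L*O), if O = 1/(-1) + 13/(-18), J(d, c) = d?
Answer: -1106030041/254945984 ≈ -4.3383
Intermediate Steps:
O = -31/18 (O = 1*(-1) + 13*(-1/18) = -1 - 13/18 = -31/18 ≈ -1.7222)
L = -92 (L = 12 + 4*(-5*6 + 4) = 12 + 4*(-30 + 4) = 12 + 4*(-26) = 12 - 104 = -92)
535/(-27935) - 21899*1/(32*L*O) = 535/(-27935) - 21899/(-31/18*(-92)*32) = 535*(-1/27935) - 21899/((1426/9)*32) = -107/5587 - 21899/45632/9 = -107/5587 - 21899*9/45632 = -107/5587 - 197091/45632 = -1106030041/254945984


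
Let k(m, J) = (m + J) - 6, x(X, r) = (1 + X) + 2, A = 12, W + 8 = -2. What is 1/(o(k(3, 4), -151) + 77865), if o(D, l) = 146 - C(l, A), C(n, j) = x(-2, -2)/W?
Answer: 10/780111 ≈ 1.2819e-5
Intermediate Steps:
W = -10 (W = -8 - 2 = -10)
x(X, r) = 3 + X
C(n, j) = -⅒ (C(n, j) = (3 - 2)/(-10) = 1*(-⅒) = -⅒)
k(m, J) = -6 + J + m (k(m, J) = (J + m) - 6 = -6 + J + m)
o(D, l) = 1461/10 (o(D, l) = 146 - 1*(-⅒) = 146 + ⅒ = 1461/10)
1/(o(k(3, 4), -151) + 77865) = 1/(1461/10 + 77865) = 1/(780111/10) = 10/780111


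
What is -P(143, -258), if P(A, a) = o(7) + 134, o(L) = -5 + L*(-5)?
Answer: -94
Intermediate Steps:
o(L) = -5 - 5*L
P(A, a) = 94 (P(A, a) = (-5 - 5*7) + 134 = (-5 - 35) + 134 = -40 + 134 = 94)
-P(143, -258) = -1*94 = -94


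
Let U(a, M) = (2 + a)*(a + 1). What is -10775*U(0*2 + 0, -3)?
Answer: -21550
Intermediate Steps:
U(a, M) = (1 + a)*(2 + a) (U(a, M) = (2 + a)*(1 + a) = (1 + a)*(2 + a))
-10775*U(0*2 + 0, -3) = -10775*(2 + (0*2 + 0)² + 3*(0*2 + 0)) = -10775*(2 + (0 + 0)² + 3*(0 + 0)) = -10775*(2 + 0² + 3*0) = -10775*(2 + 0 + 0) = -10775*2 = -21550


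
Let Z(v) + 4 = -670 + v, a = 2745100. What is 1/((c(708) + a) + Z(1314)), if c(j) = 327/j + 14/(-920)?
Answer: 13570/37259697861 ≈ 3.6420e-7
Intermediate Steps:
c(j) = -7/460 + 327/j (c(j) = 327/j + 14*(-1/920) = 327/j - 7/460 = -7/460 + 327/j)
Z(v) = -674 + v (Z(v) = -4 + (-670 + v) = -674 + v)
1/((c(708) + a) + Z(1314)) = 1/(((-7/460 + 327/708) + 2745100) + (-674 + 1314)) = 1/(((-7/460 + 327*(1/708)) + 2745100) + 640) = 1/(((-7/460 + 109/236) + 2745100) + 640) = 1/((6061/13570 + 2745100) + 640) = 1/(37251013061/13570 + 640) = 1/(37259697861/13570) = 13570/37259697861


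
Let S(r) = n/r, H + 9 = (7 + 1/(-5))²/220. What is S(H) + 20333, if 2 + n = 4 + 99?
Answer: 245605763/12086 ≈ 20322.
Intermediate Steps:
H = -12086/1375 (H = -9 + (7 + 1/(-5))²/220 = -9 + (7 - ⅕)²*(1/220) = -9 + (34/5)²*(1/220) = -9 + (1156/25)*(1/220) = -9 + 289/1375 = -12086/1375 ≈ -8.7898)
n = 101 (n = -2 + (4 + 99) = -2 + 103 = 101)
S(r) = 101/r
S(H) + 20333 = 101/(-12086/1375) + 20333 = 101*(-1375/12086) + 20333 = -138875/12086 + 20333 = 245605763/12086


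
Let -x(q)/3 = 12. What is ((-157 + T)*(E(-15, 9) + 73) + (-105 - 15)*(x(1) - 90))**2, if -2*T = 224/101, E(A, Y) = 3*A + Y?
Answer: 876595895289/10201 ≈ 8.5932e+7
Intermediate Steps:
x(q) = -36 (x(q) = -3*12 = -36)
E(A, Y) = Y + 3*A
T = -112/101 ≈ -1.1089
((-157 + T)*(E(-15, 9) + 73) + (-105 - 15)*(x(1) - 90))**2 = ((-157 - 112/101)*((9 + 3*(-15)) + 73) + (-105 - 15)*(-36 - 90))**2 = (-15969*((9 - 45) + 73)/101 - 120*(-126))**2 = (-15969*(-36 + 73)/101 + 15120)**2 = (-15969/101*37 + 15120)**2 = (-590853/101 + 15120)**2 = (936267/101)**2 = 876595895289/10201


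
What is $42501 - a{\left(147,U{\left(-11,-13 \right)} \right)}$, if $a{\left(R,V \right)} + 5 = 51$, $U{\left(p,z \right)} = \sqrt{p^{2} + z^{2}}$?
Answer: $42455$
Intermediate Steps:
$a{\left(R,V \right)} = 46$ ($a{\left(R,V \right)} = -5 + 51 = 46$)
$42501 - a{\left(147,U{\left(-11,-13 \right)} \right)} = 42501 - 46 = 42455$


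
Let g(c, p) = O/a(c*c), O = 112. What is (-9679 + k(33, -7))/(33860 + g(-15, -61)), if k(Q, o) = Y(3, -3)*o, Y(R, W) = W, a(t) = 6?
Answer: -14487/50818 ≈ -0.28508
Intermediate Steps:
k(Q, o) = -3*o
g(c, p) = 56/3 (g(c, p) = 112/6 = 112*(⅙) = 56/3)
(-9679 + k(33, -7))/(33860 + g(-15, -61)) = (-9679 - 3*(-7))/(33860 + 56/3) = (-9679 + 21)/(101636/3) = -9658*3/101636 = -14487/50818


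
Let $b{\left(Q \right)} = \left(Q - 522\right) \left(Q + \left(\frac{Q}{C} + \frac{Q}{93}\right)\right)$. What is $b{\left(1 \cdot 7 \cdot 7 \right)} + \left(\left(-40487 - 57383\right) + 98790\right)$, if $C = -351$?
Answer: $- \frac{244171639}{10881} \approx -22440.0$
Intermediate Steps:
$b{\left(Q \right)} = \frac{10967 Q \left(-522 + Q\right)}{10881}$ ($b{\left(Q \right)} = \left(Q - 522\right) \left(Q + \left(\frac{Q}{-351} + \frac{Q}{93}\right)\right) = \left(-522 + Q\right) \left(Q + \left(Q \left(- \frac{1}{351}\right) + Q \frac{1}{93}\right)\right) = \left(-522 + Q\right) \left(Q + \left(- \frac{Q}{351} + \frac{Q}{93}\right)\right) = \left(-522 + Q\right) \left(Q + \frac{86 Q}{10881}\right) = \left(-522 + Q\right) \frac{10967 Q}{10881} = \frac{10967 Q \left(-522 + Q\right)}{10881}$)
$b{\left(1 \cdot 7 \cdot 7 \right)} + \left(\left(-40487 - 57383\right) + 98790\right) = \frac{10967 \cdot 1 \cdot 7 \cdot 7 \left(-522 + 1 \cdot 7 \cdot 7\right)}{10881} + \left(\left(-40487 - 57383\right) + 98790\right) = \frac{10967 \cdot 7 \cdot 7 \left(-522 + 7 \cdot 7\right)}{10881} + \left(-97870 + 98790\right) = \frac{10967}{10881} \cdot 49 \left(-522 + 49\right) + 920 = \frac{10967}{10881} \cdot 49 \left(-473\right) + 920 = - \frac{254182159}{10881} + 920 = - \frac{244171639}{10881}$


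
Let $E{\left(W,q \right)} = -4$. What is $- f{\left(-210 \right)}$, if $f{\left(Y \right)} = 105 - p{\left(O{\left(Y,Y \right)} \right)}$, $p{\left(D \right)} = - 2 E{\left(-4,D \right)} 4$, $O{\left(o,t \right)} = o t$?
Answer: $-73$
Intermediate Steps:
$p{\left(D \right)} = 32$ ($p{\left(D \right)} = \left(-2\right) \left(-4\right) 4 = 8 \cdot 4 = 32$)
$f{\left(Y \right)} = 73$ ($f{\left(Y \right)} = 105 - 32 = 73$)
$- f{\left(-210 \right)} = \left(-1\right) 73 = -73$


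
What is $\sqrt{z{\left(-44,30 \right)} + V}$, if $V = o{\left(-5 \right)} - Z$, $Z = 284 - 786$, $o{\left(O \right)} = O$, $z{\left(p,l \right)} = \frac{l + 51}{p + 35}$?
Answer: $2 \sqrt{122} \approx 22.091$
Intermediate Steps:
$z{\left(p,l \right)} = \frac{51 + l}{35 + p}$
$Z = -502$
$V = 497$ ($V = -5 - -502 = -5 + 502 = 497$)
$\sqrt{z{\left(-44,30 \right)} + V} = \sqrt{\frac{51 + 30}{35 - 44} + 497} = \sqrt{\frac{1}{-9} \cdot 81 + 497} = \sqrt{\left(- \frac{1}{9}\right) 81 + 497} = \sqrt{-9 + 497} = \sqrt{488} = 2 \sqrt{122}$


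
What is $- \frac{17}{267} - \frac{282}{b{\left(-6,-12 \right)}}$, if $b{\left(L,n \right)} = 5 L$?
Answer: $\frac{12464}{1335} \approx 9.3363$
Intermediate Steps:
$- \frac{17}{267} - \frac{282}{b{\left(-6,-12 \right)}} = - \frac{17}{267} - \frac{282}{5 \left(-6\right)} = \left(-17\right) \frac{1}{267} - \frac{282}{-30} = - \frac{17}{267} - - \frac{47}{5} = - \frac{17}{267} + \frac{47}{5} = \frac{12464}{1335}$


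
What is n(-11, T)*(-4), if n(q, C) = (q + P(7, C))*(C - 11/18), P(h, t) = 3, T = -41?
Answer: -11984/9 ≈ -1331.6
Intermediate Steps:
n(q, C) = (3 + q)*(-11/18 + C) (n(q, C) = (q + 3)*(C - 11/18) = (3 + q)*(C - 11*1/18) = (3 + q)*(C - 11/18) = (3 + q)*(-11/18 + C))
n(-11, T)*(-4) = (-11/6 + 3*(-41) - 11/18*(-11) - 41*(-11))*(-4) = (-11/6 - 123 + 121/18 + 451)*(-4) = (2996/9)*(-4) = -11984/9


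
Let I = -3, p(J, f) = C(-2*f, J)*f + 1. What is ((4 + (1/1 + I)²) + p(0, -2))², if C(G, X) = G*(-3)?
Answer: 1089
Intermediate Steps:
C(G, X) = -3*G
p(J, f) = 1 + 6*f² (p(J, f) = (-(-6)*f)*f + 1 = (6*f)*f + 1 = 6*f² + 1 = 1 + 6*f²)
((4 + (1/1 + I)²) + p(0, -2))² = ((4 + (1/1 - 3)²) + (1 + 6*(-2)²))² = ((4 + (1 - 3)²) + (1 + 6*4))² = ((4 + (-2)²) + (1 + 24))² = ((4 + 4) + 25)² = (8 + 25)² = 33² = 1089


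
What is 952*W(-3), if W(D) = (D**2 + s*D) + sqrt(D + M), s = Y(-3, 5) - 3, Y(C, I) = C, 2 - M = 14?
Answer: 25704 + 952*I*sqrt(15) ≈ 25704.0 + 3687.1*I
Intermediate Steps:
M = -12 (M = 2 - 1*14 = 2 - 14 = -12)
s = -6 (s = -3 - 3 = -6)
W(D) = D**2 + sqrt(-12 + D) - 6*D (W(D) = (D**2 - 6*D) + sqrt(D - 12) = (D**2 - 6*D) + sqrt(-12 + D) = D**2 + sqrt(-12 + D) - 6*D)
952*W(-3) = 952*((-3)**2 + sqrt(-12 - 3) - 6*(-3)) = 952*(9 + sqrt(-15) + 18) = 952*(9 + I*sqrt(15) + 18) = 952*(27 + I*sqrt(15)) = 25704 + 952*I*sqrt(15)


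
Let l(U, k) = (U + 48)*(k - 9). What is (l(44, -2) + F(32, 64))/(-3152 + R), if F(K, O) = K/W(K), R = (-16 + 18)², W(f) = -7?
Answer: 1779/5509 ≈ 0.32293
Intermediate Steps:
R = 4 (R = 2² = 4)
F(K, O) = -K/7 (F(K, O) = K/(-7) = K*(-⅐) = -K/7)
l(U, k) = (-9 + k)*(48 + U) (l(U, k) = (48 + U)*(-9 + k) = (-9 + k)*(48 + U))
(l(44, -2) + F(32, 64))/(-3152 + R) = ((-432 - 9*44 + 48*(-2) + 44*(-2)) - ⅐*32)/(-3152 + 4) = ((-432 - 396 - 96 - 88) - 32/7)/(-3148) = (-1012 - 32/7)*(-1/3148) = -7116/7*(-1/3148) = 1779/5509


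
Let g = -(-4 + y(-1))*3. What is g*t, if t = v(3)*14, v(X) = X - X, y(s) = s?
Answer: 0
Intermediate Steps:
v(X) = 0
g = 15 (g = -(-4 - 1)*3 = -(-5)*3 = -1*(-15) = 15)
t = 0 (t = 0*14 = 0)
g*t = 15*0 = 0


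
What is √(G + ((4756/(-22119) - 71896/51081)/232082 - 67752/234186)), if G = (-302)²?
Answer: √265376241981712055641541054020319522986158/1705786864302825723 ≈ 302.00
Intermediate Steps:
G = 91204
√(G + ((4756/(-22119) - 71896/51081)/232082 - 67752/234186)) = √(91204 + ((4756/(-22119) - 71896/51081)/232082 - 67752/234186)) = √(91204 + ((4756*(-1/22119) - 71896*1/51081)*(1/232082) - 67752*1/234186)) = √(91204 + ((-4756/22119 - 71896/51081)*(1/232082) - 11292/39031)) = √(91204 + (-611069620/376620213*1/232082 - 11292/39031)) = √(91204 + (-305534810/43703386136733 - 11292/39031)) = √(91204 - 493510561585158146/1705786864302825723) = √(155574091661313332082346/1705786864302825723) = √265376241981712055641541054020319522986158/1705786864302825723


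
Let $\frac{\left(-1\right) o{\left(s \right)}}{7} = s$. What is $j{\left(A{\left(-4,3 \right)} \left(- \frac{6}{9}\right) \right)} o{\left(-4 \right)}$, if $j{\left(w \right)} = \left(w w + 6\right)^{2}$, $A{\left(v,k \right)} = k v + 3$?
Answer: $49392$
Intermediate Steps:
$o{\left(s \right)} = - 7 s$
$A{\left(v,k \right)} = 3 + k v$
$j{\left(w \right)} = \left(6 + w^{2}\right)^{2}$ ($j{\left(w \right)} = \left(w^{2} + 6\right)^{2} = \left(6 + w^{2}\right)^{2}$)
$j{\left(A{\left(-4,3 \right)} \left(- \frac{6}{9}\right) \right)} o{\left(-4 \right)} = \left(6 + \left(\left(3 + 3 \left(-4\right)\right) \left(- \frac{6}{9}\right)\right)^{2}\right)^{2} \left(\left(-7\right) \left(-4\right)\right) = \left(6 + \left(\left(3 - 12\right) \left(\left(-6\right) \frac{1}{9}\right)\right)^{2}\right)^{2} \cdot 28 = \left(6 + \left(\left(-9\right) \left(- \frac{2}{3}\right)\right)^{2}\right)^{2} \cdot 28 = \left(6 + 6^{2}\right)^{2} \cdot 28 = \left(6 + 36\right)^{2} \cdot 28 = 42^{2} \cdot 28 = 1764 \cdot 28 = 49392$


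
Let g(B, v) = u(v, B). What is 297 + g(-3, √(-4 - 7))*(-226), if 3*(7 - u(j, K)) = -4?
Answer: -4759/3 ≈ -1586.3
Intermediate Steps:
u(j, K) = 25/3 (u(j, K) = 7 - ⅓*(-4) = 7 + 4/3 = 25/3)
g(B, v) = 25/3
297 + g(-3, √(-4 - 7))*(-226) = 297 + (25/3)*(-226) = 297 - 5650/3 = -4759/3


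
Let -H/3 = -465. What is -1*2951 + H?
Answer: -1556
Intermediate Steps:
H = 1395 (H = -3*(-465) = 1395)
-1*2951 + H = -1*2951 + 1395 = -2951 + 1395 = -1556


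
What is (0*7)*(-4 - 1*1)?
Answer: 0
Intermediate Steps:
(0*7)*(-4 - 1*1) = 0*(-4 - 1) = 0*(-5) = 0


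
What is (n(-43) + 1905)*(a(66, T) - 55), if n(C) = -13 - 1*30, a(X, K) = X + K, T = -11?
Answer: 0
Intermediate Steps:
a(X, K) = K + X
n(C) = -43 (n(C) = -13 - 30 = -43)
(n(-43) + 1905)*(a(66, T) - 55) = (-43 + 1905)*((-11 + 66) - 55) = 1862*(55 - 55) = 1862*0 = 0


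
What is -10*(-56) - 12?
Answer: 548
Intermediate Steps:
-10*(-56) - 12 = 560 - 12 = 548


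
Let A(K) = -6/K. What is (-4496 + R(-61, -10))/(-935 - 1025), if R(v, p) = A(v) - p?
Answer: 6841/2989 ≈ 2.2887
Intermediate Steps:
R(v, p) = -p - 6/v (R(v, p) = -6/v - p = -p - 6/v)
(-4496 + R(-61, -10))/(-935 - 1025) = (-4496 + (-1*(-10) - 6/(-61)))/(-935 - 1025) = (-4496 + (10 - 6*(-1/61)))/(-1960) = (-4496 + (10 + 6/61))*(-1/1960) = (-4496 + 616/61)*(-1/1960) = -273640/61*(-1/1960) = 6841/2989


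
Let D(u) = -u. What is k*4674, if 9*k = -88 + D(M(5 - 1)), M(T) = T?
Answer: -143336/3 ≈ -47779.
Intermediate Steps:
k = -92/9 (k = (-88 - (5 - 1))/9 = (-88 - 1*4)/9 = (-88 - 4)/9 = (1/9)*(-92) = -92/9 ≈ -10.222)
k*4674 = -92/9*4674 = -143336/3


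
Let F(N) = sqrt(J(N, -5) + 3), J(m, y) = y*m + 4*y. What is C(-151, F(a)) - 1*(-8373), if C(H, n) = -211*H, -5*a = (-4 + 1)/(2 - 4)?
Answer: 40234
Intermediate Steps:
a = -3/10 (a = -(-4 + 1)/(5*(2 - 4)) = -(-3)/(5*(-2)) = -(-3)*(-1)/(5*2) = -1/5*3/2 = -3/10 ≈ -0.30000)
J(m, y) = 4*y + m*y (J(m, y) = m*y + 4*y = 4*y + m*y)
F(N) = sqrt(-17 - 5*N) (F(N) = sqrt(-5*(4 + N) + 3) = sqrt((-20 - 5*N) + 3) = sqrt(-17 - 5*N))
C(-151, F(a)) - 1*(-8373) = -211*(-151) - 1*(-8373) = 31861 + 8373 = 40234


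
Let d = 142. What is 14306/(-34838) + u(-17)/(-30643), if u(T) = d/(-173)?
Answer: -37917289069/92342282141 ≈ -0.41062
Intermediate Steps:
u(T) = -142/173 (u(T) = 142/(-173) = 142*(-1/173) = -142/173)
14306/(-34838) + u(-17)/(-30643) = 14306/(-34838) - 142/173/(-30643) = 14306*(-1/34838) - 142/173*(-1/30643) = -7153/17419 + 142/5301239 = -37917289069/92342282141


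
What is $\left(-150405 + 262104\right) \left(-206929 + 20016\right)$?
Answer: $-20877995187$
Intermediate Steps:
$\left(-150405 + 262104\right) \left(-206929 + 20016\right) = 111699 \left(-186913\right) = -20877995187$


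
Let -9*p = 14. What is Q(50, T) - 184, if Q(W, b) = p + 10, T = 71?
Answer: -1580/9 ≈ -175.56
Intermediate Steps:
p = -14/9 (p = -⅑*14 = -14/9 ≈ -1.5556)
Q(W, b) = 76/9 (Q(W, b) = -14/9 + 10 = 76/9)
Q(50, T) - 184 = 76/9 - 184 = -1580/9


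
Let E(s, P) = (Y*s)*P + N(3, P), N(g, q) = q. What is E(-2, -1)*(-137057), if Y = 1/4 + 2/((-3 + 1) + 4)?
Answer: -411171/2 ≈ -2.0559e+5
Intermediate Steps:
Y = 5/4 (Y = 1*(¼) + 2/(-2 + 4) = ¼ + 2/2 = ¼ + 2*(½) = ¼ + 1 = 5/4 ≈ 1.2500)
E(s, P) = P + 5*P*s/4 (E(s, P) = (5*s/4)*P + P = 5*P*s/4 + P = P + 5*P*s/4)
E(-2, -1)*(-137057) = ((¼)*(-1)*(4 + 5*(-2)))*(-137057) = ((¼)*(-1)*(4 - 10))*(-137057) = ((¼)*(-1)*(-6))*(-137057) = (3/2)*(-137057) = -411171/2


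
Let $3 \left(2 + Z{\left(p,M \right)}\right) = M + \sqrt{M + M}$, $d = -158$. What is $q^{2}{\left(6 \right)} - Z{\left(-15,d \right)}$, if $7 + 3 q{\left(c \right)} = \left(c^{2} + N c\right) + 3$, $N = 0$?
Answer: $\frac{1516}{9} - \frac{2 i \sqrt{79}}{3} \approx 168.44 - 5.9255 i$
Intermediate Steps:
$q{\left(c \right)} = - \frac{4}{3} + \frac{c^{2}}{3}$ ($q{\left(c \right)} = - \frac{7}{3} + \frac{\left(c^{2} + 0 c\right) + 3}{3} = - \frac{7}{3} + \frac{\left(c^{2} + 0\right) + 3}{3} = - \frac{7}{3} + \frac{c^{2} + 3}{3} = - \frac{7}{3} + \frac{3 + c^{2}}{3} = - \frac{7}{3} + \left(1 + \frac{c^{2}}{3}\right) = - \frac{4}{3} + \frac{c^{2}}{3}$)
$Z{\left(p,M \right)} = -2 + \frac{M}{3} + \frac{\sqrt{2} \sqrt{M}}{3}$ ($Z{\left(p,M \right)} = -2 + \frac{M + \sqrt{M + M}}{3} = -2 + \frac{M + \sqrt{2 M}}{3} = -2 + \frac{M + \sqrt{2} \sqrt{M}}{3} = -2 + \left(\frac{M}{3} + \frac{\sqrt{2} \sqrt{M}}{3}\right) = -2 + \frac{M}{3} + \frac{\sqrt{2} \sqrt{M}}{3}$)
$q^{2}{\left(6 \right)} - Z{\left(-15,d \right)} = \left(- \frac{4}{3} + \frac{6^{2}}{3}\right)^{2} - \left(-2 + \frac{1}{3} \left(-158\right) + \frac{\sqrt{2} \sqrt{-158}}{3}\right) = \left(- \frac{4}{3} + \frac{1}{3} \cdot 36\right)^{2} - \left(-2 - \frac{158}{3} + \frac{\sqrt{2} i \sqrt{158}}{3}\right) = \left(- \frac{4}{3} + 12\right)^{2} - \left(-2 - \frac{158}{3} + \frac{2 i \sqrt{79}}{3}\right) = \left(\frac{32}{3}\right)^{2} - \left(- \frac{164}{3} + \frac{2 i \sqrt{79}}{3}\right) = \frac{1024}{9} + \left(\frac{164}{3} - \frac{2 i \sqrt{79}}{3}\right) = \frac{1516}{9} - \frac{2 i \sqrt{79}}{3}$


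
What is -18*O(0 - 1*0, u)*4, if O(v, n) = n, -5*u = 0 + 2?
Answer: 144/5 ≈ 28.800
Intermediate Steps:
u = -⅖ (u = -(0 + 2)/5 = -⅕*2 = -⅖ ≈ -0.40000)
-18*O(0 - 1*0, u)*4 = -18*(-⅖)*4 = (36/5)*4 = 144/5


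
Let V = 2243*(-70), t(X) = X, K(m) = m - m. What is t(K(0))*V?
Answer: 0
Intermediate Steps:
K(m) = 0
V = -157010
t(K(0))*V = 0*(-157010) = 0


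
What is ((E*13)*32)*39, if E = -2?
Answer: -32448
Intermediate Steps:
((E*13)*32)*39 = (-2*13*32)*39 = -26*32*39 = -832*39 = -32448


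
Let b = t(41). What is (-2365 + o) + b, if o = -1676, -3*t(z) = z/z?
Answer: -12124/3 ≈ -4041.3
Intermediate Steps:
t(z) = -1/3 (t(z) = -z/(3*z) = -1/3*1 = -1/3)
b = -1/3 ≈ -0.33333
(-2365 + o) + b = (-2365 - 1676) - 1/3 = -4041 - 1/3 = -12124/3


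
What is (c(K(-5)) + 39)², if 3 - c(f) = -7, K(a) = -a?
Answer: 2401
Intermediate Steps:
c(f) = 10 (c(f) = 3 - 1*(-7) = 3 + 7 = 10)
(c(K(-5)) + 39)² = (10 + 39)² = 49² = 2401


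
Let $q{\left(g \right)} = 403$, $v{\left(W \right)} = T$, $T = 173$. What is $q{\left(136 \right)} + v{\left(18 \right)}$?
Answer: $576$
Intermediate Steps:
$v{\left(W \right)} = 173$
$q{\left(136 \right)} + v{\left(18 \right)} = 403 + 173 = 576$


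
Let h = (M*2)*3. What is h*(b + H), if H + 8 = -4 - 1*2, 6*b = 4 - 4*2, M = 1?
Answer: -88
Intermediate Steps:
b = -⅔ (b = (4 - 4*2)/6 = (4 - 8)/6 = (⅙)*(-4) = -⅔ ≈ -0.66667)
H = -14 (H = -8 + (-4 - 1*2) = -8 + (-4 - 2) = -8 - 6 = -14)
h = 6 (h = (1*2)*3 = 2*3 = 6)
h*(b + H) = 6*(-⅔ - 14) = 6*(-44/3) = -88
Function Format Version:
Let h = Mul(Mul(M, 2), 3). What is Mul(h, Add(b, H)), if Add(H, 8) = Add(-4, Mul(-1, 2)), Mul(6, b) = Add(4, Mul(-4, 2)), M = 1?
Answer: -88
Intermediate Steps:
b = Rational(-2, 3) (b = Mul(Rational(1, 6), Add(4, Mul(-4, 2))) = Mul(Rational(1, 6), Add(4, -8)) = Mul(Rational(1, 6), -4) = Rational(-2, 3) ≈ -0.66667)
H = -14 (H = Add(-8, Add(-4, Mul(-1, 2))) = Add(-8, Add(-4, -2)) = Add(-8, -6) = -14)
h = 6 (h = Mul(Mul(1, 2), 3) = Mul(2, 3) = 6)
Mul(h, Add(b, H)) = Mul(6, Add(Rational(-2, 3), -14)) = Mul(6, Rational(-44, 3)) = -88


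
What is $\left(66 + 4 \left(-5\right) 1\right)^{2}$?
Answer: $2116$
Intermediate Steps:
$\left(66 + 4 \left(-5\right) 1\right)^{2} = \left(66 - 20\right)^{2} = 46^{2} = 2116$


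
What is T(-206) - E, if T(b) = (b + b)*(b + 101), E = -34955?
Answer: 78215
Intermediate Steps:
T(b) = 2*b*(101 + b) (T(b) = (2*b)*(101 + b) = 2*b*(101 + b))
T(-206) - E = 2*(-206)*(101 - 206) - 1*(-34955) = 2*(-206)*(-105) + 34955 = 43260 + 34955 = 78215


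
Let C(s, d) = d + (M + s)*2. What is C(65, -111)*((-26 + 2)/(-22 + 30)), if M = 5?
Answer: -87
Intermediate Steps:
C(s, d) = 10 + d + 2*s (C(s, d) = d + (5 + s)*2 = d + (10 + 2*s) = 10 + d + 2*s)
C(65, -111)*((-26 + 2)/(-22 + 30)) = (10 - 111 + 2*65)*((-26 + 2)/(-22 + 30)) = (10 - 111 + 130)*(-24/8) = 29*(-24*1/8) = 29*(-3) = -87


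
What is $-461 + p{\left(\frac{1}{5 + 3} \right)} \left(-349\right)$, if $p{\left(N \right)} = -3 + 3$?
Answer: $-461$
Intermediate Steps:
$p{\left(N \right)} = 0$
$-461 + p{\left(\frac{1}{5 + 3} \right)} \left(-349\right) = -461 + 0 \left(-349\right) = -461 + 0 = -461$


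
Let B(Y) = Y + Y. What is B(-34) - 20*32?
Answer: -708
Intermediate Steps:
B(Y) = 2*Y
B(-34) - 20*32 = 2*(-34) - 20*32 = -68 - 640 = -708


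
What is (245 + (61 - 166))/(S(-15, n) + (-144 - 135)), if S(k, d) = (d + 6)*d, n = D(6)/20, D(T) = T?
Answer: -14000/27711 ≈ -0.50521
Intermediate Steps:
n = 3/10 (n = 6/20 = 6*(1/20) = 3/10 ≈ 0.30000)
S(k, d) = d*(6 + d) (S(k, d) = (6 + d)*d = d*(6 + d))
(245 + (61 - 166))/(S(-15, n) + (-144 - 135)) = (245 + (61 - 166))/(3*(6 + 3/10)/10 + (-144 - 135)) = (245 - 105)/((3/10)*(63/10) - 279) = 140/(189/100 - 279) = 140/(-27711/100) = 140*(-100/27711) = -14000/27711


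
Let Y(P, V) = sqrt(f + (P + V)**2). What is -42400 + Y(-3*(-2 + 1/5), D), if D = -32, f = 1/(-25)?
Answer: -42400 + 2*sqrt(4422)/5 ≈ -42373.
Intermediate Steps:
f = -1/25 ≈ -0.040000
Y(P, V) = sqrt(-1/25 + (P + V)**2)
-42400 + Y(-3*(-2 + 1/5), D) = -42400 + sqrt(-1 + 25*(-3*(-2 + 1/5) - 32)**2)/5 = -42400 + sqrt(-1 + 25*(-3*(-9/5) - 32)**2)/5 = -42400 + sqrt(-1 + 25*(27/5 - 32)**2)/5 = -42400 + sqrt(-1 + 25*(-133/5)**2)/5 = -42400 + sqrt(-1 + 25*(17689/25))/5 = -42400 + sqrt(-1 + 17689)/5 = -42400 + sqrt(17688)/5 = -42400 + (2*sqrt(4422))/5 = -42400 + 2*sqrt(4422)/5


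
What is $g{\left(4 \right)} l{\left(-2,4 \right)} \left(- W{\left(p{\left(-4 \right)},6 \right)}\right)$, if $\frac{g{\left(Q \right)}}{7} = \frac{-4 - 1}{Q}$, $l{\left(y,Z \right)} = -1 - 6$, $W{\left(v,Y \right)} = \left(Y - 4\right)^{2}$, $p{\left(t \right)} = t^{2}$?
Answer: $-245$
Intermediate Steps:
$W{\left(v,Y \right)} = \left(-4 + Y\right)^{2}$
$l{\left(y,Z \right)} = -7$ ($l{\left(y,Z \right)} = -1 - 6 = -7$)
$g{\left(Q \right)} = - \frac{35}{Q}$ ($g{\left(Q \right)} = 7 \frac{-4 - 1}{Q} = 7 \left(- \frac{5}{Q}\right) = - \frac{35}{Q}$)
$g{\left(4 \right)} l{\left(-2,4 \right)} \left(- W{\left(p{\left(-4 \right)},6 \right)}\right) = - \frac{35}{4} \left(-7\right) \left(- \left(-4 + 6\right)^{2}\right) = \left(-35\right) \frac{1}{4} \left(-7\right) \left(- 2^{2}\right) = \left(- \frac{35}{4}\right) \left(-7\right) \left(\left(-1\right) 4\right) = \frac{245}{4} \left(-4\right) = -245$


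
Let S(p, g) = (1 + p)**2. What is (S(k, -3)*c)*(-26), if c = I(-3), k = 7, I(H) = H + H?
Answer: 9984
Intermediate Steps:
I(H) = 2*H
c = -6 (c = 2*(-3) = -6)
(S(k, -3)*c)*(-26) = ((1 + 7)**2*(-6))*(-26) = (8**2*(-6))*(-26) = (64*(-6))*(-26) = -384*(-26) = 9984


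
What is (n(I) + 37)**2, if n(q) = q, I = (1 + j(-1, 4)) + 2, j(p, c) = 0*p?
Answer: 1600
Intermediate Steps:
j(p, c) = 0
I = 3 (I = (1 + 0) + 2 = 1 + 2 = 3)
(n(I) + 37)**2 = (3 + 37)**2 = 40**2 = 1600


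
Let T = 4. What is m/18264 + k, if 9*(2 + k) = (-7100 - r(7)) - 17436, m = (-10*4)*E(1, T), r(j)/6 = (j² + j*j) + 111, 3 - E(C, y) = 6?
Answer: -19639843/6849 ≈ -2867.5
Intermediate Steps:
E(C, y) = -3 (E(C, y) = 3 - 1*6 = 3 - 6 = -3)
r(j) = 666 + 12*j² (r(j) = 6*((j² + j*j) + 111) = 6*((j² + j²) + 111) = 6*(2*j² + 111) = 6*(111 + 2*j²) = 666 + 12*j²)
m = 120 (m = -10*4*(-3) = -40*(-3) = 120)
k = -25808/9 (k = -2 + ((-7100 - (666 + 12*7²)) - 17436)/9 = -2 + ((-7100 - (666 + 12*49)) - 17436)/9 = -2 + ((-7100 - (666 + 588)) - 17436)/9 = -2 + ((-7100 - 1*1254) - 17436)/9 = -2 + ((-7100 - 1254) - 17436)/9 = -2 + (-8354 - 17436)/9 = -2 + (⅑)*(-25790) = -2 - 25790/9 = -25808/9 ≈ -2867.6)
m/18264 + k = 120/18264 - 25808/9 = 120*(1/18264) - 25808/9 = 5/761 - 25808/9 = -19639843/6849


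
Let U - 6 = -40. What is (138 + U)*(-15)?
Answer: -1560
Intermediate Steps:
U = -34 (U = 6 - 40 = -34)
(138 + U)*(-15) = (138 - 34)*(-15) = 104*(-15) = -1560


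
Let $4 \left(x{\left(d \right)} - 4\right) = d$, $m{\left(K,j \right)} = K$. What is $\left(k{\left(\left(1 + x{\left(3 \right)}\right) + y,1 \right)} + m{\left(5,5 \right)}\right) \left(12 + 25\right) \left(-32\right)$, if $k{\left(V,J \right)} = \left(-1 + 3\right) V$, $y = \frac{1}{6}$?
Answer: $- \frac{59792}{3} \approx -19931.0$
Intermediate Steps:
$y = \frac{1}{6} \approx 0.16667$
$x{\left(d \right)} = 4 + \frac{d}{4}$
$k{\left(V,J \right)} = 2 V$
$\left(k{\left(\left(1 + x{\left(3 \right)}\right) + y,1 \right)} + m{\left(5,5 \right)}\right) \left(12 + 25\right) \left(-32\right) = \left(2 \left(\left(1 + \left(4 + \frac{1}{4} \cdot 3\right)\right) + \frac{1}{6}\right) + 5\right) \left(12 + 25\right) \left(-32\right) = \left(2 \left(\left(1 + \left(4 + \frac{3}{4}\right)\right) + \frac{1}{6}\right) + 5\right) 37 \left(-32\right) = \left(2 \left(\left(1 + \frac{19}{4}\right) + \frac{1}{6}\right) + 5\right) 37 \left(-32\right) = \left(2 \left(\frac{23}{4} + \frac{1}{6}\right) + 5\right) 37 \left(-32\right) = \left(2 \cdot \frac{71}{12} + 5\right) 37 \left(-32\right) = \left(\frac{71}{6} + 5\right) 37 \left(-32\right) = \frac{101}{6} \cdot 37 \left(-32\right) = \frac{3737}{6} \left(-32\right) = - \frac{59792}{3}$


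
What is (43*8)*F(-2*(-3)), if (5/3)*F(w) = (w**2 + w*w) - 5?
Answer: 69144/5 ≈ 13829.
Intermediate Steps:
F(w) = -3 + 6*w**2/5 (F(w) = 3*((w**2 + w*w) - 5)/5 = 3*((w**2 + w**2) - 5)/5 = 3*(2*w**2 - 5)/5 = 3*(-5 + 2*w**2)/5 = -3 + 6*w**2/5)
(43*8)*F(-2*(-3)) = (43*8)*(-3 + 6*(-2*(-3))**2/5) = 344*(-3 + (6/5)*6**2) = 344*(-3 + (6/5)*36) = 344*(-3 + 216/5) = 344*(201/5) = 69144/5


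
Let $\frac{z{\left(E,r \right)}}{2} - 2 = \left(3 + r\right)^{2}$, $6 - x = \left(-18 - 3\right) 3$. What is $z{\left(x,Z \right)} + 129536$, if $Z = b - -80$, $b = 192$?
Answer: $280790$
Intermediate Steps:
$x = 69$ ($x = 6 - \left(-18 - 3\right) 3 = 6 - \left(-21\right) 3 = 6 - -63 = 6 + 63 = 69$)
$Z = 272$ ($Z = 192 - -80 = 192 + 80 = 272$)
$z{\left(E,r \right)} = 4 + 2 \left(3 + r\right)^{2}$
$z{\left(x,Z \right)} + 129536 = \left(4 + 2 \left(3 + 272\right)^{2}\right) + 129536 = \left(4 + 2 \cdot 275^{2}\right) + 129536 = \left(4 + 2 \cdot 75625\right) + 129536 = \left(4 + 151250\right) + 129536 = 151254 + 129536 = 280790$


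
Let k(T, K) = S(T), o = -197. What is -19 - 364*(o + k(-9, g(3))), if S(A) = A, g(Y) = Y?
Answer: 74965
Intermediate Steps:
k(T, K) = T
-19 - 364*(o + k(-9, g(3))) = -19 - 364*(-197 - 9) = -19 - 364*(-206) = -19 + 74984 = 74965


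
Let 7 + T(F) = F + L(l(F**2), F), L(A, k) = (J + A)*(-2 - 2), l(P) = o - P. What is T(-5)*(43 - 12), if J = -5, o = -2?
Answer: 3596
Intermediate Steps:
l(P) = -2 - P
L(A, k) = 20 - 4*A (L(A, k) = (-5 + A)*(-2 - 2) = (-5 + A)*(-4) = 20 - 4*A)
T(F) = 21 + F + 4*F**2 (T(F) = -7 + (F + (20 - 4*(-2 - F**2))) = -7 + (F + (20 + (8 + 4*F**2))) = -7 + (F + (28 + 4*F**2)) = -7 + (28 + F + 4*F**2) = 21 + F + 4*F**2)
T(-5)*(43 - 12) = (21 - 5 + 4*(-5)**2)*(43 - 12) = (21 - 5 + 4*25)*31 = (21 - 5 + 100)*31 = 116*31 = 3596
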